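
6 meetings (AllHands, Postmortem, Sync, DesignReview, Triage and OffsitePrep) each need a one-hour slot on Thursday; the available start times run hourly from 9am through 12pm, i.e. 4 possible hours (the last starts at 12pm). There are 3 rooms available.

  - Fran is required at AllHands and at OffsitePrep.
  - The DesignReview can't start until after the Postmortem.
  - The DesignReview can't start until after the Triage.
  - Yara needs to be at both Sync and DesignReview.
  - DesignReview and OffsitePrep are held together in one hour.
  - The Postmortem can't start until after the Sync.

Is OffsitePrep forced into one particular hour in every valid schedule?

No

OffsitePrep can be 11am (e.g. Triage in 9am, Postmortem in 10am, Sync in 9am, OffsitePrep in 11am, AllHands in 9am, DesignReview in 11am) or 12pm (e.g. Postmortem in 10am, Triage in 9am, OffsitePrep in 12pm, Sync in 9am, AllHands in 9am, DesignReview in 12pm).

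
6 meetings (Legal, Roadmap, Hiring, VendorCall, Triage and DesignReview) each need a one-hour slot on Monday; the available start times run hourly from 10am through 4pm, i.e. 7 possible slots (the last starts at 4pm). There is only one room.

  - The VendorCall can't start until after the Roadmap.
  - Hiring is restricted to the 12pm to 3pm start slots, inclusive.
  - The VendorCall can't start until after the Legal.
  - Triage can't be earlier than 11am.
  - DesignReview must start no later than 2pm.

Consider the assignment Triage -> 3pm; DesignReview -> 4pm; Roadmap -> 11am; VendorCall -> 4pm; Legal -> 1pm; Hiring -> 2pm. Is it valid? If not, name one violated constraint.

No. DesignReview must start no later than 2pm is not satisfied.

DesignReview must start no later than 2pm — violated.
There is only one room — violated.
The VendorCall can't start until after the Roadmap — holds.
The VendorCall can't start until after the Legal — holds.
Hiring is restricted to the 12pm to 3pm start slots, inclusive — holds.
Triage can't be earlier than 11am — holds.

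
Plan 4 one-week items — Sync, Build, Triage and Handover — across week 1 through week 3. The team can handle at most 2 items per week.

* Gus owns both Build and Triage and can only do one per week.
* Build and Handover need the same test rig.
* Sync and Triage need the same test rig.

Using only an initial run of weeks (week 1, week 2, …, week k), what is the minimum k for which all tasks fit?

With at most 2 per week and 4 tasks, at least 2 weeks are needed.
2 works (last occupied week: week 2): for example Handover -> week 2, Triage -> week 2, Sync -> week 1, Build -> week 1.

2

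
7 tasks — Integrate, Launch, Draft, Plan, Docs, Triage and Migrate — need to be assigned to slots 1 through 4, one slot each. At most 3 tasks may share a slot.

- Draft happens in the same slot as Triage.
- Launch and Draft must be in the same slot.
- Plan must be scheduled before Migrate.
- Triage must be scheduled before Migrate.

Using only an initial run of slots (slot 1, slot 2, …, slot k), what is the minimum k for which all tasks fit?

3 slots

The precedence chain requires at least 2 distinct slots.
With at most 3 per slot and 7 tasks, at least 3 slots are needed.
3 works (last occupied slot: 3): for example Docs in 1, Plan in 1, Draft in 2, Migrate in 3, Launch in 2, Integrate in 1, Triage in 2.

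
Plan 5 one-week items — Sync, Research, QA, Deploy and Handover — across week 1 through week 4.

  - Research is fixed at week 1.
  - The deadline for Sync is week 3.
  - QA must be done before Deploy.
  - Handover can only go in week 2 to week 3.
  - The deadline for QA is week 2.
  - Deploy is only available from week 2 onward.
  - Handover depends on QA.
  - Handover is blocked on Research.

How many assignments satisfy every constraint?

24

Splitting on Sync: it can be week 1 (8), week 2 (8), week 3 (8). Listing each branch's schedules as (Research, QA, Deploy, Handover) by week number:
Sync=week 1: (1,1,2,2) (1,1,2,3) (1,1,3,2) (1,1,3,3) (1,1,4,2) (1,1,4,3) (1,2,3,3) (1,2,4,3) — 8.
Sync=week 2: (1,1,2,2) (1,1,2,3) (1,1,3,2) (1,1,3,3) (1,1,4,2) (1,1,4,3) (1,2,3,3) (1,2,4,3) — 8.
Sync=week 3: (1,1,2,2) (1,1,2,3) (1,1,3,2) (1,1,3,3) (1,1,4,2) (1,1,4,3) (1,2,3,3) (1,2,4,3) — 8.
Summing: 8 + 8 + 8 = 24.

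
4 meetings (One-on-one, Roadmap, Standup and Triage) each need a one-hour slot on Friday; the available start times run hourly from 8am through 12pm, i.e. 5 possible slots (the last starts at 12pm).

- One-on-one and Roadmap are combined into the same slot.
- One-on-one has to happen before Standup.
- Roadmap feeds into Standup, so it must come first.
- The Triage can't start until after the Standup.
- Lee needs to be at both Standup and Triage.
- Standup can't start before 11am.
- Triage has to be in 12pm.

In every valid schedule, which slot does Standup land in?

11am

Standup's window is 11am–12pm.
Triage is fixed at 12pm, and Standup can't share a slot with Triage.
So Standup must be 11am.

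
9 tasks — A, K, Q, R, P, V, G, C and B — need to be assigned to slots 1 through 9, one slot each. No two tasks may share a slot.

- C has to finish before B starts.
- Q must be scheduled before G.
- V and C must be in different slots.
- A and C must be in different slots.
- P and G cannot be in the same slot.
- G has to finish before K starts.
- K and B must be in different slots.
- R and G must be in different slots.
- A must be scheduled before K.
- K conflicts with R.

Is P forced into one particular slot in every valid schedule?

P can be 1 (e.g. P -> 1; Q -> 2; B -> 7; G -> 3; A -> 4; R -> 8; C -> 6; K -> 5; V -> 9) or 2 (e.g. G -> 3; C -> 6; V -> 9; A -> 4; Q -> 1; R -> 8; B -> 7; K -> 5; P -> 2).

No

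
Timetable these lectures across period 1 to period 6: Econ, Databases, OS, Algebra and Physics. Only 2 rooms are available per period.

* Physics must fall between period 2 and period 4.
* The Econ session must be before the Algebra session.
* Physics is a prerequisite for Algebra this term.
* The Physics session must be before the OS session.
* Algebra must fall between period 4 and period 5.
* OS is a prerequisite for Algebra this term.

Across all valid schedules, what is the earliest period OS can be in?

Precedence pushes OS to at least period 3; downstream work caps OS at period 4.
OS at period 3 is achievable: Databases=period 1, OS=period 3, Algebra=period 4, Physics=period 2, Econ=period 1.

period 3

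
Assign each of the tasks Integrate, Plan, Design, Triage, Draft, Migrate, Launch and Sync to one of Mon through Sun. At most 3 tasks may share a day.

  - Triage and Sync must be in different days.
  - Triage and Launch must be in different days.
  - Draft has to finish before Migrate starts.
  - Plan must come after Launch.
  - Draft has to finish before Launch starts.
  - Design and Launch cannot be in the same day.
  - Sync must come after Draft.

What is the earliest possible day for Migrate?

Precedence pushes Migrate to at least Tue.
Migrate at Tue is achievable: Plan=Wed; Design=Mon; Triage=Wed; Sync=Tue; Migrate=Tue; Launch=Tue; Draft=Mon; Integrate=Mon.

Tue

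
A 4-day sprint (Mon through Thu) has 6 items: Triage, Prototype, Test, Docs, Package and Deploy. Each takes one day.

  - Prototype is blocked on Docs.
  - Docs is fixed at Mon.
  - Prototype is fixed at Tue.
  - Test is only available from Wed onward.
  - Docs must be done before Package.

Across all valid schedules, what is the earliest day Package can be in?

Precedence pushes Package to at least Tue.
Package at Tue is achievable: Prototype in Tue, Docs in Mon, Triage in Mon, Deploy in Mon, Package in Tue, Test in Wed.

Tue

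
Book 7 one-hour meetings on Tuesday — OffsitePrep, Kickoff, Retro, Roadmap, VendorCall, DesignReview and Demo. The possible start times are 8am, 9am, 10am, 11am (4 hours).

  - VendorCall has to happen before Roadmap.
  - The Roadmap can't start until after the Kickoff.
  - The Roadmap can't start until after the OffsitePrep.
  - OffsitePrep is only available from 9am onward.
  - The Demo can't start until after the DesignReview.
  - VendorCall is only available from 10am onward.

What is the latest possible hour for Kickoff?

Downstream work caps Kickoff at 10am.
Kickoff at 10am is achievable: Demo -> 9am, Kickoff -> 10am, Retro -> 8am, DesignReview -> 8am, Roadmap -> 11am, VendorCall -> 10am, OffsitePrep -> 9am.

10am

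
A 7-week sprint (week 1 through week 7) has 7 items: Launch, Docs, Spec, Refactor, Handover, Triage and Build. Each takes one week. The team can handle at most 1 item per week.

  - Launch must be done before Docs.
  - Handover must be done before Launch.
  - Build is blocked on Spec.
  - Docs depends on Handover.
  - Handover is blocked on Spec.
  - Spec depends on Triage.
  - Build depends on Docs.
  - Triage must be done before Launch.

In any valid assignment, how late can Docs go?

Precedence pushes Docs to at least week 5; downstream work caps Docs at week 6.
Docs at week 6 is achievable: Build=week 7; Docs=week 6; Launch=week 4; Refactor=week 5; Triage=week 1; Spec=week 2; Handover=week 3.

week 6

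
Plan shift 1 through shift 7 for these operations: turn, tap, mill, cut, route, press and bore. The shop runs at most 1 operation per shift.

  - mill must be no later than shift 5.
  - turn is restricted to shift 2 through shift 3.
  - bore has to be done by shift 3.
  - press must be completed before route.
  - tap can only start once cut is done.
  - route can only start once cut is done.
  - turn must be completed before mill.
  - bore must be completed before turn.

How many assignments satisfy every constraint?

Splitting on turn: it can be shift 2 (15), shift 3 (20). Listing each branch's schedules as (tap, mill, cut, route, press, bore) by shift number:
turn=shift 2: (4,5,3,7,6,1) (5,3,4,7,6,1) (5,4,3,7,6,1) (6,3,4,7,5,1) (6,3,5,7,4,1) (6,4,3,7,5,1) (6,4,5,7,3,1) (6,5,3,7,4,1) (6,5,4,7,3,1) (7,3,4,6,5,1) (7,3,5,6,4,1) (7,4,3,6,5,1) (7,4,5,6,3,1) (7,5,3,6,4,1) (7,5,4,6,3,1) — 15.
turn=shift 3: (4,5,1,7,6,2) (4,5,2,7,6,1) (5,4,1,7,6,2) (5,4,2,7,6,1) (6,4,1,7,5,2) (6,4,2,7,5,1) (6,4,5,7,1,2) (6,4,5,7,2,1) (6,5,1,7,4,2) (6,5,2,7,4,1) (6,5,4,7,1,2) (6,5,4,7,2,1) (7,4,1,6,5,2) (7,4,2,6,5,1) (7,4,5,6,1,2) (7,4,5,6,2,1) (7,5,1,6,4,2) (7,5,2,6,4,1) (7,5,4,6,1,2) (7,5,4,6,2,1) — 20.
Summing: 15 + 20 = 35.

35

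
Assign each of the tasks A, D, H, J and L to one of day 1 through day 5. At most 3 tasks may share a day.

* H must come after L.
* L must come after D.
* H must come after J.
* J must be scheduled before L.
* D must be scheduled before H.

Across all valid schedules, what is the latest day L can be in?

Precedence pushes L to at least day 2; downstream work caps L at day 4.
L at day 4 is achievable: L in day 4, H in day 5, J in day 1, D in day 1, A in day 1.

day 4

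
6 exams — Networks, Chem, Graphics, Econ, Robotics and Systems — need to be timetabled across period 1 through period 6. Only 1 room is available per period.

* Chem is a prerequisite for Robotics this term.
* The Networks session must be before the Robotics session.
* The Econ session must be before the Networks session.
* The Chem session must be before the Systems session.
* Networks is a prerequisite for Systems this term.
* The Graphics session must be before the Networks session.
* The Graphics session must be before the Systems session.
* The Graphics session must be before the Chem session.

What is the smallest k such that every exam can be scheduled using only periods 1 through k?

The precedence chain requires at least 3 distinct periods.
With at most 1 per period and 6 exams, at least 6 periods are needed.
6 works (last occupied period: period 6): for example Graphics in period 1; Systems in period 5; Robotics in period 6; Chem in period 4; Networks in period 3; Econ in period 2.

6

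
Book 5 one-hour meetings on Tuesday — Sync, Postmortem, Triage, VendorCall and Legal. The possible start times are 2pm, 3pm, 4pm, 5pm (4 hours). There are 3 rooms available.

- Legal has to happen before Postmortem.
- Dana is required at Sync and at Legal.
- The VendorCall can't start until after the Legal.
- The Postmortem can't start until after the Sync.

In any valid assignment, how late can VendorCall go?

5pm

Precedence pushes VendorCall to at least 3pm.
VendorCall at 5pm is achievable: Legal -> 2pm, Sync -> 3pm, Postmortem -> 4pm, Triage -> 2pm, VendorCall -> 5pm.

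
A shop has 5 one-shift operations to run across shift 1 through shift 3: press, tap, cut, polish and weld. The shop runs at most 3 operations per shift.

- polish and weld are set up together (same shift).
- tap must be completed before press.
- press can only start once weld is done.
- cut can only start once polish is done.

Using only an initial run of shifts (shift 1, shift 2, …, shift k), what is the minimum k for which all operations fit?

The precedence chain requires at least 2 distinct shifts.
With at most 3 per shift and 5 operations, at least 2 shifts are needed.
2 works (last occupied shift: shift 2): for example cut=shift 2; tap=shift 1; polish=shift 1; press=shift 2; weld=shift 1.

2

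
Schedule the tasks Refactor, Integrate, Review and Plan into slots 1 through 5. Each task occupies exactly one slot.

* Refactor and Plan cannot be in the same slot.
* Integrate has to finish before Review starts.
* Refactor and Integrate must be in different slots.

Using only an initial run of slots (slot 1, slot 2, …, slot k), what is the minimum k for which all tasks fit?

The precedence chain requires at least 2 distinct slots.
2 works (last occupied slot: 2): for example Plan -> 1, Integrate -> 1, Review -> 2, Refactor -> 2.

2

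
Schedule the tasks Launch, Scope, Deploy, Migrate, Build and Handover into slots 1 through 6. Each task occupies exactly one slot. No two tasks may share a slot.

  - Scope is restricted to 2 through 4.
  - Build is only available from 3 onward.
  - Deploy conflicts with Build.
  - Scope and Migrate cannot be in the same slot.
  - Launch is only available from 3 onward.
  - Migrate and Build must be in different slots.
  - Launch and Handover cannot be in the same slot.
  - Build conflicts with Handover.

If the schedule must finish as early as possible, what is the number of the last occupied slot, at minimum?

With at most 1 per slot and 6 tasks, at least 6 slots are needed.
Launch can't be placed before 3, so the schedule must run through at least slot 3.
6 works (last occupied slot: 6): for example Handover -> 6, Launch -> 3, Deploy -> 1, Build -> 4, Scope -> 2, Migrate -> 5.

slot 6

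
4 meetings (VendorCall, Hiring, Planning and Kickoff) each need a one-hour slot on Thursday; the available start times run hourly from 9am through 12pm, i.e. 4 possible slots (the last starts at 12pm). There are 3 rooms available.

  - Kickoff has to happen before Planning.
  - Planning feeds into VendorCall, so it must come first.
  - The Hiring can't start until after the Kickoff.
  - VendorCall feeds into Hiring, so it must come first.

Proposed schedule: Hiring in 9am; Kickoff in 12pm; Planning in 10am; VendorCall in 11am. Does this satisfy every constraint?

VendorCall feeds into Hiring, so it must come first — violated.
The Hiring can't start until after the Kickoff — violated.
There are 3 rooms available — holds.
Planning feeds into VendorCall, so it must come first — holds.
Kickoff has to happen before Planning — violated.

No. The Hiring can't start until after the Kickoff is not satisfied.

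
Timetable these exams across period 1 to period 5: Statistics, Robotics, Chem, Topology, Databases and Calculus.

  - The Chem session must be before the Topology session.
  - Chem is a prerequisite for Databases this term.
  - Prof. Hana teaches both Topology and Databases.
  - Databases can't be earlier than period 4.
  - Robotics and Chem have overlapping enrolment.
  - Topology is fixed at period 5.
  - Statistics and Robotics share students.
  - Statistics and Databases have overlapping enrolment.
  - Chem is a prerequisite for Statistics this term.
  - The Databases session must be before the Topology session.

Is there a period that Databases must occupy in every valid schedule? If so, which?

period 4

Databases's window is period 4–period 5.
Topology is fixed at period 5, and Databases can't share a period with Topology.
So Databases must be period 4.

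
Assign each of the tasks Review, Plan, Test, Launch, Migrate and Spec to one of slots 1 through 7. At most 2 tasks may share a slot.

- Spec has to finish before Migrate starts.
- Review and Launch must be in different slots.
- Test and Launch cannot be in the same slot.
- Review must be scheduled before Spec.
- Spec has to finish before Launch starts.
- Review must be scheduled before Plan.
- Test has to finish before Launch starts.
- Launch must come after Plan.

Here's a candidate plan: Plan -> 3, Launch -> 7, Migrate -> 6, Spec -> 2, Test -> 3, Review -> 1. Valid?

Review must be scheduled before Spec — holds.
Spec has to finish before Migrate starts — holds.
Review and Launch must be in different slots — holds.
Test has to finish before Launch starts — holds.
Spec has to finish before Launch starts — holds.
Test and Launch cannot be in the same slot — holds.
Launch must come after Plan — holds.
At most 2 tasks may share a slot — holds.
Review must be scheduled before Plan — holds.

Valid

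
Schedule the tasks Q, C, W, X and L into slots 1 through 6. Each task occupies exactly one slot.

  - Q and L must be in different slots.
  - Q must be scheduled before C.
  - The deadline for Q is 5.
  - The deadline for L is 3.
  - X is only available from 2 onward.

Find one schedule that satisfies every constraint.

W in 1; C in 3; L in 1; X in 2; Q in 2

Checking: Q(2) before C(3); Q(2) != L(1); X=2 in [2,6]; Q=2 in [1,5]; L=1 in [1,3].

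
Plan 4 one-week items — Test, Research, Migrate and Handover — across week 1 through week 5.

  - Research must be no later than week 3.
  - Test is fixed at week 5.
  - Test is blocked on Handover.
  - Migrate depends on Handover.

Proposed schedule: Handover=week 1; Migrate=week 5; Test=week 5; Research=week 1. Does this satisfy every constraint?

Yes, all constraints hold

Test is blocked on Handover — holds.
Research must be no later than week 3 — holds.
Test is fixed at week 5 — holds.
Migrate depends on Handover — holds.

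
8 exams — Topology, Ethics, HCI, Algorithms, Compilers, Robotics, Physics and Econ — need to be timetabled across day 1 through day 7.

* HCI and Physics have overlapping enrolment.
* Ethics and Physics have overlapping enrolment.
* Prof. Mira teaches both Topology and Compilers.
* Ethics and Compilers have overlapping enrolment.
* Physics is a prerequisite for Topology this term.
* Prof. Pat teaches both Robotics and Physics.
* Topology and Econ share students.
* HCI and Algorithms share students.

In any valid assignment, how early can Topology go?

day 2

Precedence pushes Topology to at least day 2.
Topology at day 2 is achievable: HCI=day 2; Econ=day 1; Physics=day 1; Ethics=day 2; Compilers=day 1; Algorithms=day 1; Robotics=day 2; Topology=day 2.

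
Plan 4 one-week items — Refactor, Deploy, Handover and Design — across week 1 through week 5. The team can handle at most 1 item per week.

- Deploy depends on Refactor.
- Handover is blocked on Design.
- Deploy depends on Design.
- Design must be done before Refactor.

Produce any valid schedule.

Design in week 1, Deploy in week 3, Refactor in week 2, Handover in week 4

Checking: Design(week 1) before Deploy(week 3); Refactor(week 2) before Deploy(week 3); Design(week 1) before Handover(week 4); Design(week 1) before Refactor(week 2); max 1 per week (cap 1).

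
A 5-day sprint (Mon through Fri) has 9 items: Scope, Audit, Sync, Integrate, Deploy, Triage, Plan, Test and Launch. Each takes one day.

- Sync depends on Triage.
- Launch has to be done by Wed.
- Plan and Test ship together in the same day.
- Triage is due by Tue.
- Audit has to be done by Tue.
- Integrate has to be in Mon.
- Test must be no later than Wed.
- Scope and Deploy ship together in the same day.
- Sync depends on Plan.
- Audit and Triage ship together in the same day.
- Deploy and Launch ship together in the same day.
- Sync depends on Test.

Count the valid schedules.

Splitting on Scope: it can be Mon (17), Tue (17), Wed (17). Listing each branch's schedules as (Audit, Sync, Integrate, Deploy, Triage, Plan, Test, Launch):
Scope=Mon: (Mon,Tue,Mon,Mon,Mon,Mon,Mon,Mon) (Mon,Wed,Mon,Mon,Mon,Mon,Mon,Mon) (Mon,Wed,Mon,Mon,Mon,Tue,Tue,Mon) (Mon,Thu,Mon,Mon,Mon,Mon,Mon,Mon) (Mon,Thu,Mon,Mon,Mon,Tue,Tue,Mon) (Mon,Thu,Mon,Mon,Mon,Wed,Wed,Mon) (Mon,Fri,Mon,Mon,Mon,Mon,Mon,Mon) (Mon,Fri,Mon,Mon,Mon,Tue,Tue,Mon) (Mon,Fri,Mon,Mon,Mon,Wed,Wed,Mon) (Tue,Wed,Mon,Mon,Tue,Mon,Mon,Mon) (Tue,Wed,Mon,Mon,Tue,Tue,Tue,Mon) (Tue,Thu,Mon,Mon,Tue,Mon,Mon,Mon) (Tue,Thu,Mon,Mon,Tue,Tue,Tue,Mon) (Tue,Thu,Mon,Mon,Tue,Wed,Wed,Mon) (Tue,Fri,Mon,Mon,Tue,Mon,Mon,Mon) (Tue,Fri,Mon,Mon,Tue,Tue,Tue,Mon) (Tue,Fri,Mon,Mon,Tue,Wed,Wed,Mon) — 17.
Scope=Tue: (Mon,Tue,Mon,Tue,Mon,Mon,Mon,Tue) (Mon,Wed,Mon,Tue,Mon,Mon,Mon,Tue) (Mon,Wed,Mon,Tue,Mon,Tue,Tue,Tue) (Mon,Thu,Mon,Tue,Mon,Mon,Mon,Tue) (Mon,Thu,Mon,Tue,Mon,Tue,Tue,Tue) (Mon,Thu,Mon,Tue,Mon,Wed,Wed,Tue) (Mon,Fri,Mon,Tue,Mon,Mon,Mon,Tue) (Mon,Fri,Mon,Tue,Mon,Tue,Tue,Tue) (Mon,Fri,Mon,Tue,Mon,Wed,Wed,Tue) (Tue,Wed,Mon,Tue,Tue,Mon,Mon,Tue) (Tue,Wed,Mon,Tue,Tue,Tue,Tue,Tue) (Tue,Thu,Mon,Tue,Tue,Mon,Mon,Tue) (Tue,Thu,Mon,Tue,Tue,Tue,Tue,Tue) (Tue,Thu,Mon,Tue,Tue,Wed,Wed,Tue) (Tue,Fri,Mon,Tue,Tue,Mon,Mon,Tue) (Tue,Fri,Mon,Tue,Tue,Tue,Tue,Tue) (Tue,Fri,Mon,Tue,Tue,Wed,Wed,Tue) — 17.
Scope=Wed: (Mon,Tue,Mon,Wed,Mon,Mon,Mon,Wed) (Mon,Wed,Mon,Wed,Mon,Mon,Mon,Wed) (Mon,Wed,Mon,Wed,Mon,Tue,Tue,Wed) (Mon,Thu,Mon,Wed,Mon,Mon,Mon,Wed) (Mon,Thu,Mon,Wed,Mon,Tue,Tue,Wed) (Mon,Thu,Mon,Wed,Mon,Wed,Wed,Wed) (Mon,Fri,Mon,Wed,Mon,Mon,Mon,Wed) (Mon,Fri,Mon,Wed,Mon,Tue,Tue,Wed) (Mon,Fri,Mon,Wed,Mon,Wed,Wed,Wed) (Tue,Wed,Mon,Wed,Tue,Mon,Mon,Wed) (Tue,Wed,Mon,Wed,Tue,Tue,Tue,Wed) (Tue,Thu,Mon,Wed,Tue,Mon,Mon,Wed) (Tue,Thu,Mon,Wed,Tue,Tue,Tue,Wed) (Tue,Thu,Mon,Wed,Tue,Wed,Wed,Wed) (Tue,Fri,Mon,Wed,Tue,Mon,Mon,Wed) (Tue,Fri,Mon,Wed,Tue,Tue,Tue,Wed) (Tue,Fri,Mon,Wed,Tue,Wed,Wed,Wed) — 17.
Summing: 17 + 17 + 17 = 51.

51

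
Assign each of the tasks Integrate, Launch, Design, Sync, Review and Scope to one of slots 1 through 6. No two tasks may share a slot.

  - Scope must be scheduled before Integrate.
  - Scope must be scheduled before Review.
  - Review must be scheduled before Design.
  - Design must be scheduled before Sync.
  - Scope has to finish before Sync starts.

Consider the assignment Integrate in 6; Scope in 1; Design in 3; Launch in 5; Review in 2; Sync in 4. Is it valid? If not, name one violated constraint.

Scope must be scheduled before Integrate — holds.
Scope has to finish before Sync starts — holds.
Design must be scheduled before Sync — holds.
Review must be scheduled before Design — holds.
No two tasks may share a slot — holds.
Scope must be scheduled before Review — holds.

Yes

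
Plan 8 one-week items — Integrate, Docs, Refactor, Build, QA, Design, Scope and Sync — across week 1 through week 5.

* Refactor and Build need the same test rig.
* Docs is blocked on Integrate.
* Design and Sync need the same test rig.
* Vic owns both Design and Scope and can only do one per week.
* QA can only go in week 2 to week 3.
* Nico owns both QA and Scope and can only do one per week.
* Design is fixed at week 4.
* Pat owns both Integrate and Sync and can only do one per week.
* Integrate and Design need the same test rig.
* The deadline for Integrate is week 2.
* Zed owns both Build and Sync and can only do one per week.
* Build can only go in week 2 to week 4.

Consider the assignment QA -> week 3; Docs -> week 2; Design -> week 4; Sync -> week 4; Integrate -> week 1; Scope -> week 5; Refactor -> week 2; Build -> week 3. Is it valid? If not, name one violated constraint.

Invalid. Design and Sync need the same test rig.

Zed owns both Build and Sync and can only do one per week — holds.
Docs is blocked on Integrate — holds.
Vic owns both Design and Scope and can only do one per week — holds.
Nico owns both QA and Scope and can only do one per week — holds.
Integrate and Design need the same test rig — holds.
Design and Sync need the same test rig — violated.
QA can only go in week 2 to week 3 — holds.
Build can only go in week 2 to week 4 — holds.
The deadline for Integrate is week 2 — holds.
Refactor and Build need the same test rig — holds.
Design is fixed at week 4 — holds.
Pat owns both Integrate and Sync and can only do one per week — holds.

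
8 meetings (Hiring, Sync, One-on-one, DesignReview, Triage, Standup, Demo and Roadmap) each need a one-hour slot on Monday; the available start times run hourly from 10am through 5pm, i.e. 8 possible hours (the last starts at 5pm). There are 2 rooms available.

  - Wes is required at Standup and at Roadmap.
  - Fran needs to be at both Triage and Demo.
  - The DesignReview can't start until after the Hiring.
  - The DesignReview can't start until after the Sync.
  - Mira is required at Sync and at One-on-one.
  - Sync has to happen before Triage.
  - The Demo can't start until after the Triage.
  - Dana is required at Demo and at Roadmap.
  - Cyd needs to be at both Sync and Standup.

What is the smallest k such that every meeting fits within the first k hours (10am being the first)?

4

The precedence chain requires at least 3 distinct hours.
With at most 2 per hour and 8 meetings, at least 4 hours are needed.
4 works (last occupied hour: 1pm): for example Hiring=10am; DesignReview=11am; Sync=10am; One-on-one=1pm; Demo=12pm; Triage=11am; Standup=12pm; Roadmap=1pm.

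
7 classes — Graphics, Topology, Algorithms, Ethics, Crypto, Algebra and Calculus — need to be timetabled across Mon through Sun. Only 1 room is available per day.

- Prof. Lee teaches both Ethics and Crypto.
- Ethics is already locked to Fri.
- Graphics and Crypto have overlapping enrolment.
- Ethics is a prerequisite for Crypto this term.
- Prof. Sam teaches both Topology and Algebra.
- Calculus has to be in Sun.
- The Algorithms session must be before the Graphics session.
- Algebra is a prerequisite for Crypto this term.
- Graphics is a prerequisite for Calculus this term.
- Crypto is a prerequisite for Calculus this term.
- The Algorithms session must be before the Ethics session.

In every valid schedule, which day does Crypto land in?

Sat

Ethics is fixed at Fri and must come before Crypto, so Crypto is at least Sat.
Calculus is fixed at Sun and must come after Crypto, so Crypto is at most Sat.
So Crypto must be Sat.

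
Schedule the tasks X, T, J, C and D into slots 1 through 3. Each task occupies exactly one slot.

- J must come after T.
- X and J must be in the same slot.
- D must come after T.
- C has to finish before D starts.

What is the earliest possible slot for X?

X must be in the same slot as J, which can't be before 2, so X is at least 2.
X at 2 is achievable: X -> 2, J -> 2, T -> 1, C -> 1, D -> 2.

2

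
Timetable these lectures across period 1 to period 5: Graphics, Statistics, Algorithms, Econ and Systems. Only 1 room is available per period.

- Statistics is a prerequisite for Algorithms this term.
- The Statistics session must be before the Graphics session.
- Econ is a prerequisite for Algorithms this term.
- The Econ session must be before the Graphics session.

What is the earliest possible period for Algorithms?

period 3

Precedence pushes Algorithms to at least period 2.
Algorithms at period 3 is achievable: Algorithms in period 3, Graphics in period 4, Statistics in period 1, Econ in period 2, Systems in period 5.
Nothing earlier works — the capacity limit rule out every period before period 3.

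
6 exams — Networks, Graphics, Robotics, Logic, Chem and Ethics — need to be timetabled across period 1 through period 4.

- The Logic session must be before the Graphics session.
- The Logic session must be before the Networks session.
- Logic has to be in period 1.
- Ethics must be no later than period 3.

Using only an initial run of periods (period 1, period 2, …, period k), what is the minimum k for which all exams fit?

2 periods

The precedence chain requires at least 2 distinct periods.
2 works (last occupied period: period 2): for example Graphics -> period 2, Networks -> period 2, Logic -> period 1, Chem -> period 1, Ethics -> period 1, Robotics -> period 1.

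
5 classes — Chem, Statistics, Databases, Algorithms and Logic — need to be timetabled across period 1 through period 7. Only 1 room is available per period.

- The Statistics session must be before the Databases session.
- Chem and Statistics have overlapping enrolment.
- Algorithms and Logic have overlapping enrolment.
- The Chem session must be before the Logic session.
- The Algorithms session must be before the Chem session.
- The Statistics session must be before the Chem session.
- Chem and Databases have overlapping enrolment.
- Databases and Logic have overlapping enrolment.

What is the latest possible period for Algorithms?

Downstream work caps Algorithms at period 5.
Algorithms at period 5 is achievable: Chem -> period 6, Statistics -> period 1, Logic -> period 7, Algorithms -> period 5, Databases -> period 2.

period 5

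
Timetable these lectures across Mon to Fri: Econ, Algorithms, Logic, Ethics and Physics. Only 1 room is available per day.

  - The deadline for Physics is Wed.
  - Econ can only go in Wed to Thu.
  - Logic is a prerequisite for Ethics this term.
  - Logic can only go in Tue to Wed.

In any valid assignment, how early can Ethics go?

Wed

Precedence pushes Ethics to at least Wed.
Ethics at Wed is achievable: Algorithms in Fri; Logic in Tue; Ethics in Wed; Physics in Mon; Econ in Thu.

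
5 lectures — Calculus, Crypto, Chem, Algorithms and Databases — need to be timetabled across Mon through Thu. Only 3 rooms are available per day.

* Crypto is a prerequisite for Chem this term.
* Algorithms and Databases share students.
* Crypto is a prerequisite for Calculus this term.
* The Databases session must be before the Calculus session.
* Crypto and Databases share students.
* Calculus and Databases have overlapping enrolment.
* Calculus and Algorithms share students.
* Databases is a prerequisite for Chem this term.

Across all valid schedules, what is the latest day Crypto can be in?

Downstream work caps Crypto at Wed.
Crypto at Wed is achievable: Calculus in Thu, Databases in Mon, Chem in Thu, Crypto in Wed, Algorithms in Tue.

Wed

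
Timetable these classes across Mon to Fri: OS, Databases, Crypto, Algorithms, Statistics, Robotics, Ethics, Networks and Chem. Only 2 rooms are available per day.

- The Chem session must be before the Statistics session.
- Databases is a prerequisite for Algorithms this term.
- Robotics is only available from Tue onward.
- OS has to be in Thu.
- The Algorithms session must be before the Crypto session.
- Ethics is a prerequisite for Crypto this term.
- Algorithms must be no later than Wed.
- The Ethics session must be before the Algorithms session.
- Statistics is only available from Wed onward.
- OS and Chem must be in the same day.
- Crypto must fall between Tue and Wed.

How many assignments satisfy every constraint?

6

Splitting on Robotics: it can be Tue (2), Wed (2), Fri (2). Listing each branch's schedules as (OS, Databases, Crypto, Algorithms, Statistics, Ethics, Networks, Chem):
Robotics=Tue: (Thu,Mon,Wed,Tue,Fri,Mon,Wed,Thu) (Thu,Mon,Wed,Tue,Fri,Mon,Fri,Thu) — 2.
Robotics=Wed: (Thu,Mon,Wed,Tue,Fri,Mon,Tue,Thu) (Thu,Mon,Wed,Tue,Fri,Mon,Fri,Thu) — 2.
Robotics=Fri: (Thu,Mon,Wed,Tue,Fri,Mon,Tue,Thu) (Thu,Mon,Wed,Tue,Fri,Mon,Wed,Thu) — 2.
Summing: 2 + 2 + 2 = 6.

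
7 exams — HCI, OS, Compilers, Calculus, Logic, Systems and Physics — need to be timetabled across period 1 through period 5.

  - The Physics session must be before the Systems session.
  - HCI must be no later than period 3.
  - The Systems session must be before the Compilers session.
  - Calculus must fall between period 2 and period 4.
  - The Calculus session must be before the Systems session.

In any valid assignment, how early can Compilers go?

period 4

Precedence pushes Compilers to at least period 4.
Compilers at period 4 is achievable: Calculus=period 2; Systems=period 3; OS=period 1; Physics=period 1; Compilers=period 4; HCI=period 1; Logic=period 1.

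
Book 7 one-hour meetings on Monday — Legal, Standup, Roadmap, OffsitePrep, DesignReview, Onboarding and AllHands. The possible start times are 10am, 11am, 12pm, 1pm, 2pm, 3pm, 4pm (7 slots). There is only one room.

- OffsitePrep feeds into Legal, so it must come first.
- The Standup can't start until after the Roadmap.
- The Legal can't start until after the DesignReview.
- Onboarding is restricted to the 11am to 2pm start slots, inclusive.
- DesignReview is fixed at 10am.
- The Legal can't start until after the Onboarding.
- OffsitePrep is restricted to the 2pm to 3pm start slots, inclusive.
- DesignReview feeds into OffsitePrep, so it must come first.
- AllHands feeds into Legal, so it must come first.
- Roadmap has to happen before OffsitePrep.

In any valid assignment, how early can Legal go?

3pm

Precedence pushes Legal to at least 3pm.
Legal at 3pm is achievable: Onboarding -> 11am; OffsitePrep -> 2pm; AllHands -> 1pm; Legal -> 3pm; Roadmap -> 12pm; Standup -> 4pm; DesignReview -> 10am.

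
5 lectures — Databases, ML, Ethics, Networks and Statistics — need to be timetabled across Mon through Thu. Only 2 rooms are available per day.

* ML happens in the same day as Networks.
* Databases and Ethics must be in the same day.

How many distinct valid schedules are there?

Splitting on Databases: it can be Mon (6), Tue (6), Wed (6), Thu (6). Listing each branch's schedules as (ML, Ethics, Networks, Statistics):
Databases=Mon: (Tue,Mon,Tue,Wed) (Tue,Mon,Tue,Thu) (Wed,Mon,Wed,Tue) (Wed,Mon,Wed,Thu) (Thu,Mon,Thu,Tue) (Thu,Mon,Thu,Wed) — 6.
Databases=Tue: (Mon,Tue,Mon,Wed) (Mon,Tue,Mon,Thu) (Wed,Tue,Wed,Mon) (Wed,Tue,Wed,Thu) (Thu,Tue,Thu,Mon) (Thu,Tue,Thu,Wed) — 6.
Databases=Wed: (Mon,Wed,Mon,Tue) (Mon,Wed,Mon,Thu) (Tue,Wed,Tue,Mon) (Tue,Wed,Tue,Thu) (Thu,Wed,Thu,Mon) (Thu,Wed,Thu,Tue) — 6.
Databases=Thu: (Mon,Thu,Mon,Tue) (Mon,Thu,Mon,Wed) (Tue,Thu,Tue,Mon) (Tue,Thu,Tue,Wed) (Wed,Thu,Wed,Mon) (Wed,Thu,Wed,Tue) — 6.
Summing: 6 + 6 + 6 + 6 = 24.

24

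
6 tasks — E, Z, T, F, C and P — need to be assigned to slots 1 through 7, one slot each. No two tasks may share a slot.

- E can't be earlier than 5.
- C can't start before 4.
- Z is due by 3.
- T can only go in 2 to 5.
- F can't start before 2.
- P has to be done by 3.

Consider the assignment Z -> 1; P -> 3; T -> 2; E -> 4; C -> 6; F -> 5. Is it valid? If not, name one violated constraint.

No — it violates: E can't be earlier than 5

Z is due by 3 — holds.
F can't start before 2 — holds.
T can only go in 2 to 5 — holds.
No two tasks may share a slot — holds.
C can't start before 4 — holds.
E can't be earlier than 5 — violated.
P has to be done by 3 — holds.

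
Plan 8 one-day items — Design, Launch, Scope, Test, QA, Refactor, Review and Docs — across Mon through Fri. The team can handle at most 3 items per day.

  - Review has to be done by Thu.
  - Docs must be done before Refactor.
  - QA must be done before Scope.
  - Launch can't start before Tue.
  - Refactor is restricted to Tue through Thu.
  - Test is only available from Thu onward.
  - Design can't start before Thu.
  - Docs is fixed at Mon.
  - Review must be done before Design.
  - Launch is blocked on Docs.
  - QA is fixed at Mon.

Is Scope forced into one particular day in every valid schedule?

Scope can be Tue (e.g. Scope=Tue; QA=Mon; Design=Thu; Launch=Tue; Docs=Mon; Review=Mon; Test=Thu; Refactor=Tue) or Wed (e.g. Test -> Thu, Docs -> Mon, Scope -> Wed, Review -> Mon, QA -> Mon, Refactor -> Tue, Design -> Thu, Launch -> Tue).

No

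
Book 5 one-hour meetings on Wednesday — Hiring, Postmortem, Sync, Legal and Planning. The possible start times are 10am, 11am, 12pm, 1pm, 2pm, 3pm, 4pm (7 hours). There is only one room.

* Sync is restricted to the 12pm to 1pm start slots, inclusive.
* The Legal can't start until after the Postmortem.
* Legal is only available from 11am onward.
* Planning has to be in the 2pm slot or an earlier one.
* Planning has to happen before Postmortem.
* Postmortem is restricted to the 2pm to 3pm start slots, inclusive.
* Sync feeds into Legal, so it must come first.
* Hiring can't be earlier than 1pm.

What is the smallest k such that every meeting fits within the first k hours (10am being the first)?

The precedence chain requires at least 3 distinct hours.
With at most 1 per hour and 5 meetings, at least 5 hours are needed.
Propagating the time windows through the other constraints, Legal can't land before 3pm — that is hour 6 counting from 10am — so the schedule must run through at least 6 hours.
6 works (last occupied hour: 3pm): for example Hiring=1pm, Postmortem=2pm, Sync=12pm, Legal=3pm, Planning=10am.

6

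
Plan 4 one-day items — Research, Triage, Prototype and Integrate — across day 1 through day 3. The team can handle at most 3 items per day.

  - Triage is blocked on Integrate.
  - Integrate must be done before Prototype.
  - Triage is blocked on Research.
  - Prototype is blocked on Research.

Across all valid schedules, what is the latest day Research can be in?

Downstream work caps Research at day 2.
Research at day 2 is achievable: Prototype=day 3; Triage=day 3; Research=day 2; Integrate=day 1.

day 2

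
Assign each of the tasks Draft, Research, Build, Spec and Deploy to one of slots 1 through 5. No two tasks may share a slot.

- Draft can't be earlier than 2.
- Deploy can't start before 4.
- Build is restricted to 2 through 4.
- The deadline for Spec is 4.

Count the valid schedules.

18

Splitting on Draft: it can be 2 (5), 3 (5), 4 (4), 5 (4). Listing each branch's schedules as (Research, Build, Spec, Deploy):
Draft=2: (1,3,4,5) (1,4,3,5) (3,4,1,5) (4,3,1,5) (5,3,1,4) — 5.
Draft=3: (1,2,4,5) (1,4,2,5) (2,4,1,5) (4,2,1,5) (5,2,1,4) — 5.
Draft=4: (1,2,3,5) (1,3,2,5) (2,3,1,5) (3,2,1,5) — 4.
Draft=5: (1,2,3,4) (1,3,2,4) (2,3,1,4) (3,2,1,4) — 4.
Summing: 5 + 5 + 4 + 4 = 18.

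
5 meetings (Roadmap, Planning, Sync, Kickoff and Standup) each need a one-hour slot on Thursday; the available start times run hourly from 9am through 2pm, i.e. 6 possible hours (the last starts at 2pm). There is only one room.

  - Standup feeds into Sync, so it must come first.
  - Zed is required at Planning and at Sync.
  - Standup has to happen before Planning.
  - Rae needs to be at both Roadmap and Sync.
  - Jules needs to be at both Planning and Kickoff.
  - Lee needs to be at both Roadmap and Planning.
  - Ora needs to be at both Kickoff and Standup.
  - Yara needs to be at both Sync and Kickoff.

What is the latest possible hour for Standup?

12pm

Downstream work caps Standup at 1pm.
Standup at 12pm is achievable: Roadmap in 9am; Kickoff in 10am; Planning in 1pm; Standup in 12pm; Sync in 2pm.
Nothing later works — the conflict and capacity constraints rule out every hour after 12pm.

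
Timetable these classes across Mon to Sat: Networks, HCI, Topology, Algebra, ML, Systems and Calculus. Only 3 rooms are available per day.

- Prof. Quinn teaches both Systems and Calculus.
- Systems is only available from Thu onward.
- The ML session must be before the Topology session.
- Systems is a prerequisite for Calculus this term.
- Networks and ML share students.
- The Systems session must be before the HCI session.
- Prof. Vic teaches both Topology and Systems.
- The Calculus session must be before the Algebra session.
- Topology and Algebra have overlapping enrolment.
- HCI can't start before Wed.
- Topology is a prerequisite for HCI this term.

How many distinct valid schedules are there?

Splitting on HCI: it can be Fri (15), Sat (35). Listing each branch's schedules as (Networks, Topology, Algebra, ML, Systems, Calculus):
HCI=Fri: (Mon,Wed,Sat,Tue,Thu,Fri) (Tue,Tue,Sat,Mon,Thu,Fri) (Tue,Wed,Sat,Mon,Thu,Fri) (Wed,Tue,Sat,Mon,Thu,Fri) (Wed,Wed,Sat,Mon,Thu,Fri) (Wed,Wed,Sat,Tue,Thu,Fri) (Thu,Tue,Sat,Mon,Thu,Fri) (Thu,Wed,Sat,Mon,Thu,Fri) (Thu,Wed,Sat,Tue,Thu,Fri) (Fri,Tue,Sat,Mon,Thu,Fri) (Fri,Wed,Sat,Mon,Thu,Fri) (Fri,Wed,Sat,Tue,Thu,Fri) (Sat,Tue,Sat,Mon,Thu,Fri) (Sat,Wed,Sat,Mon,Thu,Fri) (Sat,Wed,Sat,Tue,Thu,Fri) — 15.
HCI=Sat: (Mon,Wed,Sat,Tue,Thu,Fri) (Mon,Fri,Sat,Tue,Thu,Fri) (Mon,Fri,Sat,Wed,Thu,Fri) (Mon,Fri,Sat,Thu,Thu,Fri) (Tue,Tue,Sat,Mon,Thu,Fri) (Tue,Wed,Sat,Mon,Thu,Fri) (Tue,Fri,Sat,Mon,Thu,Fri) (Tue,Fri,Sat,Wed,Thu,Fri) (Tue,Fri,Sat,Thu,Thu,Fri) (Wed,Tue,Sat,Mon,Thu,Fri) (Wed,Wed,Sat,Mon,Thu,Fri) (Wed,Wed,Sat,Tue,Thu,Fri) (Wed,Fri,Sat,Mon,Thu,Fri) (Wed,Fri,Sat,Tue,Thu,Fri) (Wed,Fri,Sat,Thu,Thu,Fri) (Thu,Tue,Sat,Mon,Thu,Fri) (Thu,Wed,Sat,Mon,Thu,Fri) (Thu,Wed,Sat,Tue,Thu,Fri) (Thu,Fri,Sat,Mon,Thu,Fri) (Thu,Fri,Sat,Tue,Thu,Fri) (Thu,Fri,Sat,Wed,Thu,Fri) (Fri,Tue,Sat,Mon,Thu,Fri) (Fri,Wed,Sat,Mon,Thu,Fri) (Fri,Wed,Sat,Tue,Thu,Fri) (Fri,Fri,Sat,Mon,Thu,Fri) (Fri,Fri,Sat,Tue,Thu,Fri) (Fri,Fri,Sat,Wed,Thu,Fri) (Fri,Fri,Sat,Thu,Thu,Fri) (Sat,Tue,Sat,Mon,Thu,Fri) (Sat,Wed,Sat,Mon,Thu,Fri) (Sat,Wed,Sat,Tue,Thu,Fri) (Sat,Fri,Sat,Mon,Thu,Fri) (Sat,Fri,Sat,Tue,Thu,Fri) (Sat,Fri,Sat,Wed,Thu,Fri) (Sat,Fri,Sat,Thu,Thu,Fri) — 35.
Summing: 15 + 35 = 50.

50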